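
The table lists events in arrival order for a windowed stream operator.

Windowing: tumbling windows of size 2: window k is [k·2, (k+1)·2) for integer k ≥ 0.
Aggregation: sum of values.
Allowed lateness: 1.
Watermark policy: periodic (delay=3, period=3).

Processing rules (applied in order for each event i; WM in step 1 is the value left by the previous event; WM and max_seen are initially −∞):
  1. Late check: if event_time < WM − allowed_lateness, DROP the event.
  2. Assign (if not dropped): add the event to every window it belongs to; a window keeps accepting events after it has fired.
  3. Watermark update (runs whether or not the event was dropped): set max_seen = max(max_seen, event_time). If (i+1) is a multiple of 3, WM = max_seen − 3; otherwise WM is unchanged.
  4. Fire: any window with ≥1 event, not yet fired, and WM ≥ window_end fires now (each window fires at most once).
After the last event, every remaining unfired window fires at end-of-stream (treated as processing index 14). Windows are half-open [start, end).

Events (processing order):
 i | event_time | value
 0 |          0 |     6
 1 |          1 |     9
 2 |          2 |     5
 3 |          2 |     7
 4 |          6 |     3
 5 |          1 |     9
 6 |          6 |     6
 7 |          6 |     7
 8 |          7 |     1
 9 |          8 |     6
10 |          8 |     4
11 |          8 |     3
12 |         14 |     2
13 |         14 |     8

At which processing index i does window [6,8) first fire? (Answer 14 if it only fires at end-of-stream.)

i=0 t=0 v=6: → [0,2); WM=−∞
i=1 t=1 v=9: → [0,2); WM=−∞
i=2 t=2 v=5: → [2,4); WM=-1
i=3 t=2 v=7: → [2,4); WM=-1
i=4 t=6 v=3: → [6,8); WM=-1
i=5 t=1 v=9: → [0,2); WM=3; [0,2) fires=24
i=6 t=6 v=6: → [6,8); WM=3
i=7 t=6 v=7: → [6,8); WM=3
i=8 t=7 v=1: → [6,8); WM=4; [2,4) fires=12
i=9 t=8 v=6: → [8,10); WM=4
i=10 t=8 v=4: → [8,10); WM=4
i=11 t=8 v=3: → [8,10); WM=5
i=12 t=14 v=2: → [14,16); WM=5
i=13 t=14 v=8: → [14,16); WM=5

14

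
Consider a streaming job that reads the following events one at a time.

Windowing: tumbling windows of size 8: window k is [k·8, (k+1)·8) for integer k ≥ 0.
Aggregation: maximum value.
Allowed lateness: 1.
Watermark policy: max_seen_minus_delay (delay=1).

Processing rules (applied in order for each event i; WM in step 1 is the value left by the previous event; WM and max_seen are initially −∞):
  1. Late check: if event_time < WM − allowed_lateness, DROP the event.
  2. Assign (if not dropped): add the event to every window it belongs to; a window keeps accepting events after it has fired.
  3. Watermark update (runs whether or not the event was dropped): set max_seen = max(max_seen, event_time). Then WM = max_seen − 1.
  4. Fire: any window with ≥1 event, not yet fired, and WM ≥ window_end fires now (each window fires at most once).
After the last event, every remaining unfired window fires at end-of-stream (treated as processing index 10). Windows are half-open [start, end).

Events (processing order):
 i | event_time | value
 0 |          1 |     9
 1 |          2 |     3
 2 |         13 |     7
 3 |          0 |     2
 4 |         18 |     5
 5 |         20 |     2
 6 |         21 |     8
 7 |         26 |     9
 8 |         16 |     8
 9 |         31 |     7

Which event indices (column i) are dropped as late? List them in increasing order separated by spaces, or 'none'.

3 8

i=0 t=1 v=9: → [0,8); WM=0
i=1 t=2 v=3: → [0,8); WM=1
i=2 t=13 v=7: → [8,16); WM=12; [0,8) fires=9
i=3 t=0 v=2: DROP (t<12-1); WM=12
i=4 t=18 v=5: → [16,24); WM=17; [8,16) fires=7
i=5 t=20 v=2: → [16,24); WM=19
i=6 t=21 v=8: → [16,24); WM=20
i=7 t=26 v=9: → [24,32); WM=25; [16,24) fires=8
i=8 t=16 v=8: DROP (t<25-1); WM=25
i=9 t=31 v=7: → [24,32); WM=30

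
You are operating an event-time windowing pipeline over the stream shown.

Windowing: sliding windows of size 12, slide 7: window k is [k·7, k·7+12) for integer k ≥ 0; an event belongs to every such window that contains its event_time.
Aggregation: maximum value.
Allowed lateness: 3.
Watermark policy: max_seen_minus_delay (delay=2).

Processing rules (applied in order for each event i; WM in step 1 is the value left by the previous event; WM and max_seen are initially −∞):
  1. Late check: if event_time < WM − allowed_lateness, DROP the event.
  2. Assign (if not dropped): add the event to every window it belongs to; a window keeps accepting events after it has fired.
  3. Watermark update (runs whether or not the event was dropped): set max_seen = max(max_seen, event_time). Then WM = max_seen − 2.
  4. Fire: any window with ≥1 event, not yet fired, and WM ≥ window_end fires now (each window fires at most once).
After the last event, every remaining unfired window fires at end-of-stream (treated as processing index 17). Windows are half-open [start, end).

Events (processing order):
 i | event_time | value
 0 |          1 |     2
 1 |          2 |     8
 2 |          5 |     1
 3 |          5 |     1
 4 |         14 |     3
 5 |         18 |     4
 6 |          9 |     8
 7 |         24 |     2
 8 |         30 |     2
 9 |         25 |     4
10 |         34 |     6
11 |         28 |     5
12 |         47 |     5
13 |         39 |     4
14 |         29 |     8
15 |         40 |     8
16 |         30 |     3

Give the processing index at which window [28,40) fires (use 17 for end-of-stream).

12

i=0 t=1 v=2: → [0,12); WM=-1
i=1 t=2 v=8: → [0,12); WM=0
i=2 t=5 v=1: → [0,12); WM=3
i=3 t=5 v=1: → [0,12); WM=3
i=4 t=14 v=3: → [14,26),[7,19); WM=12; [0,12) fires=8
i=5 t=18 v=4: → [14,26),[7,19); WM=16
i=6 t=9 v=8: DROP (t<16-3); WM=16
i=7 t=24 v=2: → [21,33),[14,26); WM=22; [7,19) fires=4
i=8 t=30 v=2: → [28,40),[21,33); WM=28; [14,26) fires=4
i=9 t=25 v=4: → [21,33),[14,26); WM=28
i=10 t=34 v=6: → [28,40); WM=32
i=11 t=28 v=5: DROP (t<32-3); WM=32
i=12 t=47 v=5: → [42,54); WM=45; [21,33) fires=4 [28,40) fires=6
i=13 t=39 v=4: DROP (t<45-3); WM=45
i=14 t=29 v=8: DROP (t<45-3); WM=45
i=15 t=40 v=8: DROP (t<45-3); WM=45
i=16 t=30 v=3: DROP (t<45-3); WM=45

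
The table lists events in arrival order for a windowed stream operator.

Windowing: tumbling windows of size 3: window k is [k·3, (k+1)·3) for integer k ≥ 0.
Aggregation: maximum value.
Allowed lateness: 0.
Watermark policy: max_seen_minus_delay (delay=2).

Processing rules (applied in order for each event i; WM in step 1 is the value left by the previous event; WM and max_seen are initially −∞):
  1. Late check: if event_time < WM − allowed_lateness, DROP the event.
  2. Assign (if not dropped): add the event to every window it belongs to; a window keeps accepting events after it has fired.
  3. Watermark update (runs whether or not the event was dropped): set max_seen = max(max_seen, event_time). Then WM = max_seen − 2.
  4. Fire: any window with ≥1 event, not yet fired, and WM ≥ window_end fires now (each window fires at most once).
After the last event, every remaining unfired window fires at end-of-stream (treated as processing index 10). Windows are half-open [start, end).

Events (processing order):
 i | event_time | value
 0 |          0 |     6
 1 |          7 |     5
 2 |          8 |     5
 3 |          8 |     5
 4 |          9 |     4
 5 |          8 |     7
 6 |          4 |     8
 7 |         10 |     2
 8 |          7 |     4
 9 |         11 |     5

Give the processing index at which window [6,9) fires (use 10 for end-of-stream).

9

i=0 t=0 v=6: → [0,3); WM=-2
i=1 t=7 v=5: → [6,9); WM=5; [0,3) fires=6
i=2 t=8 v=5: → [6,9); WM=6
i=3 t=8 v=5: → [6,9); WM=6
i=4 t=9 v=4: → [9,12); WM=7
i=5 t=8 v=7: → [6,9); WM=7
i=6 t=4 v=8: DROP (t<7-0); WM=7
i=7 t=10 v=2: → [9,12); WM=8
i=8 t=7 v=4: DROP (t<8-0); WM=8
i=9 t=11 v=5: → [9,12); WM=9; [6,9) fires=7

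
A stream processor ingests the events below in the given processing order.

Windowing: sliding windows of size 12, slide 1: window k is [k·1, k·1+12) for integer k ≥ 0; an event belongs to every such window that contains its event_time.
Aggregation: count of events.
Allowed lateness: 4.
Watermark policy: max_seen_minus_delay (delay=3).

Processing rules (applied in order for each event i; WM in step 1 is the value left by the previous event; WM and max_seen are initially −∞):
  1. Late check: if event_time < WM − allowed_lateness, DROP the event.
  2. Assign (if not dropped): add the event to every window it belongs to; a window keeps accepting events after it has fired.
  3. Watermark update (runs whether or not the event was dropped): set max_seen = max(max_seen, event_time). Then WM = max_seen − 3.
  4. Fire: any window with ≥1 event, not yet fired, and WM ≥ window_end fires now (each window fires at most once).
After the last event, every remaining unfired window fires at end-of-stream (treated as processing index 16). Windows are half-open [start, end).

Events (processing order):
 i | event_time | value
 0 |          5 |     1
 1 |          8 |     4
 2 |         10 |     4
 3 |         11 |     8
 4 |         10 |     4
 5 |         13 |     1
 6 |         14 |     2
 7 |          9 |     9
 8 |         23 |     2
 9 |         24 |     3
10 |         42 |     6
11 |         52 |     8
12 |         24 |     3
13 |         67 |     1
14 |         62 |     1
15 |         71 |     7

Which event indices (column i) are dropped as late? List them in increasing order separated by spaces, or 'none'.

12

i=0 t=5 v=1: → [5,17),[4,16),[3,15),[2,14),[1,13),[0,12); WM=2
i=1 t=8 v=4: → [8,20),[7,19),[6,18),[5,17),[4,16),[3,15),[2,14),[1,13),[0,12); WM=5
i=2 t=10 v=4: → [10,22),[9,21),[8,20),[7,19),[6,18),[5,17),[4,16),[3,15),[2,14),[1,13),[0,12); WM=7
i=3 t=11 v=8: → [11,23),[10,22),[9,21),[8,20),[7,19),[6,18),[5,17),[4,16),[3,15),[2,14),[1,13),[0,12); WM=8
i=4 t=10 v=4: → [10,22),[9,21),[8,20),[7,19),[6,18),[5,17),[4,16),[3,15),[2,14),[1,13),[0,12); WM=8
i=5 t=13 v=1: → [13,25),[12,24),[11,23),[10,22),[9,21),[8,20),[7,19),[6,18),[5,17),[4,16),[3,15),[2,14); WM=10
i=6 t=14 v=2: → [14,26),[13,25),[12,24),[11,23),[10,22),[9,21),[8,20),[7,19),[6,18),[5,17),[4,16),[3,15); WM=11
i=7 t=9 v=9: → [9,21),[8,20),[7,19),[6,18),[5,17),[4,16),[3,15),[2,14),[1,13),[0,12); WM=11
i=8 t=23 v=2: → [23,35),[22,34),[21,33),[20,32),[19,31),[18,30),[17,29),[16,28),[15,27),[14,26),[13,25),[12,24); WM=20; [0,12) fires=6 [1,13) fires=6 [2,14) fires=7 [3,15) fires=8 [4,16) fires=8 [5,17) fires=8 [6,18) fires=7 [7,19) fires=7 [8,20) fires=7
i=9 t=24 v=3: → [24,36),[23,35),[22,34),[21,33),[20,32),[19,31),[18,30),[17,29),[16,28),[15,27),[14,26),[13,25); WM=21; [9,21) fires=6
i=10 t=42 v=6: → [42,54),[41,53),[40,52),[39,51),[38,50),[37,49),[36,48),[35,47),[34,46),[33,45),[32,44),[31,43); WM=39; [10,22) fires=5 [11,23) fires=3 [12,24) fires=3 [13,25) fires=4 [14,26) fires=3 [15,27) fires=2 [16,28) fires=2 [17,29) fires=2 [18,30) fires=2 [19,31) fires=2 [20,32) fires=2 [21,33) fires=2 [22,34) fires=2 [23,35) fires=2 [24,36) fires=1
i=11 t=52 v=8: → [52,64),[51,63),[50,62),[49,61),[48,60),[47,59),[46,58),[45,57),[44,56),[43,55),[42,54),[41,53); WM=49; [31,43) fires=1 [32,44) fires=1 [33,45) fires=1 [34,46) fires=1 [35,47) fires=1 [36,48) fires=1 [37,49) fires=1
i=12 t=24 v=3: DROP (t<49-4); WM=49
i=13 t=67 v=1: → [67,79),[66,78),[65,77),[64,76),[63,75),[62,74),[61,73),[60,72),[59,71),[58,70),[57,69),[56,68); WM=64; [38,50) fires=1 [39,51) fires=1 [40,52) fires=1 [41,53) fires=2 [42,54) fires=2 [43,55) fires=1 [44,56) fires=1 [45,57) fires=1 [46,58) fires=1 [47,59) fires=1 [48,60) fires=1 [49,61) fires=1 [50,62) fires=1 [51,63) fires=1 [52,64) fires=1
i=14 t=62 v=1: → [62,74),[61,73),[60,72),[59,71),[58,70),[57,69),[56,68),[55,67),[54,66),[53,65),[52,64),[51,63); WM=64
i=15 t=71 v=7: → [71,83),[70,82),[69,81),[68,80),[67,79),[66,78),[65,77),[64,76),[63,75),[62,74),[61,73),[60,72); WM=68; [53,65) fires=1 [54,66) fires=1 [55,67) fires=1 [56,68) fires=2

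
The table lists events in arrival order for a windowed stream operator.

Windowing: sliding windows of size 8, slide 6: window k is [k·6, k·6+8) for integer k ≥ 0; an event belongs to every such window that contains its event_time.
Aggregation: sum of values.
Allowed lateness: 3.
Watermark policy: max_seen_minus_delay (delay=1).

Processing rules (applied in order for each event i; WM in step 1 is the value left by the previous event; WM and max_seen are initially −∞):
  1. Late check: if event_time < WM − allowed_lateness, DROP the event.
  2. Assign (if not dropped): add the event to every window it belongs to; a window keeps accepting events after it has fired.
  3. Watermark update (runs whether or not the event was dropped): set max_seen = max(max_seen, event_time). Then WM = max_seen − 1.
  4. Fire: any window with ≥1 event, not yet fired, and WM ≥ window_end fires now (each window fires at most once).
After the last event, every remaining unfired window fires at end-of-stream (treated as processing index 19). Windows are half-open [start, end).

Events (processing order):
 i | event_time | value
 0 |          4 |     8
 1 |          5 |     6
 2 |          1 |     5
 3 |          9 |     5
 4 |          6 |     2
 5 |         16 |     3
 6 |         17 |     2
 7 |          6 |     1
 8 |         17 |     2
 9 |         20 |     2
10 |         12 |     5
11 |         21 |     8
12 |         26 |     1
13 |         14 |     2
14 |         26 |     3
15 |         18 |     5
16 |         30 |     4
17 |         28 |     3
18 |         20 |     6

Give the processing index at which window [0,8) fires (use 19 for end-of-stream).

i=0 t=4 v=8: → [0,8); WM=3
i=1 t=5 v=6: → [0,8); WM=4
i=2 t=1 v=5: → [0,8); WM=4
i=3 t=9 v=5: → [6,14); WM=8; [0,8) fires=19
i=4 t=6 v=2: → [6,14),[0,8); WM=8
i=5 t=16 v=3: → [12,20); WM=15; [6,14) fires=7
i=6 t=17 v=2: → [12,20); WM=16
i=7 t=6 v=1: DROP (t<16-3); WM=16
i=8 t=17 v=2: → [12,20); WM=16
i=9 t=20 v=2: → [18,26); WM=19
i=10 t=12 v=5: DROP (t<19-3); WM=19
i=11 t=21 v=8: → [18,26); WM=20; [12,20) fires=7
i=12 t=26 v=1: → [24,32); WM=25
i=13 t=14 v=2: DROP (t<25-3); WM=25
i=14 t=26 v=3: → [24,32); WM=25
i=15 t=18 v=5: DROP (t<25-3); WM=25
i=16 t=30 v=4: → [30,38),[24,32); WM=29; [18,26) fires=10
i=17 t=28 v=3: → [24,32); WM=29
i=18 t=20 v=6: DROP (t<29-3); WM=29

3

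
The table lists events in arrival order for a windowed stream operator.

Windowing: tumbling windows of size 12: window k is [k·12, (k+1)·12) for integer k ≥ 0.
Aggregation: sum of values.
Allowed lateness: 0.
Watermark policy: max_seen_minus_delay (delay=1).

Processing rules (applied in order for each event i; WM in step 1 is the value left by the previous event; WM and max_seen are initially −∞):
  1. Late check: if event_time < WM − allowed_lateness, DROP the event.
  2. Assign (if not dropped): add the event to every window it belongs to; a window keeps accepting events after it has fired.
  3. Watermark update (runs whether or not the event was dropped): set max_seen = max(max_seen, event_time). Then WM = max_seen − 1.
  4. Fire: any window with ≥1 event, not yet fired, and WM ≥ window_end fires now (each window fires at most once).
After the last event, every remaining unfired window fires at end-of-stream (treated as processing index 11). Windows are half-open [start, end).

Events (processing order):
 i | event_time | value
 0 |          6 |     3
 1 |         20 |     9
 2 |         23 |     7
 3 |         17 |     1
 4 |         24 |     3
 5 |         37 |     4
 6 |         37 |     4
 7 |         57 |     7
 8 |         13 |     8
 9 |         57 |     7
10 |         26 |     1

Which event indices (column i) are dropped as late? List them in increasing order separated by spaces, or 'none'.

3 8 10

i=0 t=6 v=3: → [0,12); WM=5
i=1 t=20 v=9: → [12,24); WM=19; [0,12) fires=3
i=2 t=23 v=7: → [12,24); WM=22
i=3 t=17 v=1: DROP (t<22-0); WM=22
i=4 t=24 v=3: → [24,36); WM=23
i=5 t=37 v=4: → [36,48); WM=36; [12,24) fires=16 [24,36) fires=3
i=6 t=37 v=4: → [36,48); WM=36
i=7 t=57 v=7: → [48,60); WM=56; [36,48) fires=8
i=8 t=13 v=8: DROP (t<56-0); WM=56
i=9 t=57 v=7: → [48,60); WM=56
i=10 t=26 v=1: DROP (t<56-0); WM=56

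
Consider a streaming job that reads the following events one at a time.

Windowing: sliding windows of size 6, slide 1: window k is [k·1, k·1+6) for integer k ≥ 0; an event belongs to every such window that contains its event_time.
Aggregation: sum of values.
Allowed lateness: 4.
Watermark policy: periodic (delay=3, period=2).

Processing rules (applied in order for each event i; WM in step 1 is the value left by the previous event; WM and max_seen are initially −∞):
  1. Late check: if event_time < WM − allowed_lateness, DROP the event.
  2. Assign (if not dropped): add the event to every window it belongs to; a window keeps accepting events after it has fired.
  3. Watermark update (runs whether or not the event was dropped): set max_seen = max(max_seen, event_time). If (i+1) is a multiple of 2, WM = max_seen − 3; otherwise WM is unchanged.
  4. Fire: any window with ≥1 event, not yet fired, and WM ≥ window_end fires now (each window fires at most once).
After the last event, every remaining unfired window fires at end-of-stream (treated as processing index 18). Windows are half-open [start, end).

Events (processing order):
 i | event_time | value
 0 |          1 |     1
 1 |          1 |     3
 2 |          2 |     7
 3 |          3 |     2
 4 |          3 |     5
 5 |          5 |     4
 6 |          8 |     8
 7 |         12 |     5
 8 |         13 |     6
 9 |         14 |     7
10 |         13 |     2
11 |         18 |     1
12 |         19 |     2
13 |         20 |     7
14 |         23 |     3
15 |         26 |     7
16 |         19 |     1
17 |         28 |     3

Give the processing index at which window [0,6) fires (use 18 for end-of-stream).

7

i=0 t=1 v=1: → [1,7),[0,6); WM=−∞
i=1 t=1 v=3: → [1,7),[0,6); WM=-2
i=2 t=2 v=7: → [2,8),[1,7),[0,6); WM=-2
i=3 t=3 v=2: → [3,9),[2,8),[1,7),[0,6); WM=0
i=4 t=3 v=5: → [3,9),[2,8),[1,7),[0,6); WM=0
i=5 t=5 v=4: → [5,11),[4,10),[3,9),[2,8),[1,7),[0,6); WM=2
i=6 t=8 v=8: → [8,14),[7,13),[6,12),[5,11),[4,10),[3,9); WM=2
i=7 t=12 v=5: → [12,18),[11,17),[10,16),[9,15),[8,14),[7,13); WM=9; [0,6) fires=22 [1,7) fires=22 [2,8) fires=18 [3,9) fires=19
i=8 t=13 v=6: → [13,19),[12,18),[11,17),[10,16),[9,15),[8,14); WM=9
i=9 t=14 v=7: → [14,20),[13,19),[12,18),[11,17),[10,16),[9,15); WM=11; [4,10) fires=12 [5,11) fires=12
i=10 t=13 v=2: → [13,19),[12,18),[11,17),[10,16),[9,15),[8,14); WM=11
i=11 t=18 v=1: → [18,24),[17,23),[16,22),[15,21),[14,20),[13,19); WM=15; [6,12) fires=8 [7,13) fires=13 [8,14) fires=21 [9,15) fires=20
i=12 t=19 v=2: → [19,25),[18,24),[17,23),[16,22),[15,21),[14,20); WM=15
i=13 t=20 v=7: → [20,26),[19,25),[18,24),[17,23),[16,22),[15,21); WM=17; [10,16) fires=20 [11,17) fires=20
i=14 t=23 v=3: → [23,29),[22,28),[21,27),[20,26),[19,25),[18,24); WM=17
i=15 t=26 v=7: → [26,32),[25,31),[24,30),[23,29),[22,28),[21,27); WM=23; [12,18) fires=20 [13,19) fires=16 [14,20) fires=10 [15,21) fires=10 [16,22) fires=10 [17,23) fires=10
i=16 t=19 v=1: → [19,25),[18,24),[17,23),[16,22),[15,21),[14,20); WM=23
i=17 t=28 v=3: → [28,34),[27,33),[26,32),[25,31),[24,30),[23,29); WM=25; [18,24) fires=14 [19,25) fires=13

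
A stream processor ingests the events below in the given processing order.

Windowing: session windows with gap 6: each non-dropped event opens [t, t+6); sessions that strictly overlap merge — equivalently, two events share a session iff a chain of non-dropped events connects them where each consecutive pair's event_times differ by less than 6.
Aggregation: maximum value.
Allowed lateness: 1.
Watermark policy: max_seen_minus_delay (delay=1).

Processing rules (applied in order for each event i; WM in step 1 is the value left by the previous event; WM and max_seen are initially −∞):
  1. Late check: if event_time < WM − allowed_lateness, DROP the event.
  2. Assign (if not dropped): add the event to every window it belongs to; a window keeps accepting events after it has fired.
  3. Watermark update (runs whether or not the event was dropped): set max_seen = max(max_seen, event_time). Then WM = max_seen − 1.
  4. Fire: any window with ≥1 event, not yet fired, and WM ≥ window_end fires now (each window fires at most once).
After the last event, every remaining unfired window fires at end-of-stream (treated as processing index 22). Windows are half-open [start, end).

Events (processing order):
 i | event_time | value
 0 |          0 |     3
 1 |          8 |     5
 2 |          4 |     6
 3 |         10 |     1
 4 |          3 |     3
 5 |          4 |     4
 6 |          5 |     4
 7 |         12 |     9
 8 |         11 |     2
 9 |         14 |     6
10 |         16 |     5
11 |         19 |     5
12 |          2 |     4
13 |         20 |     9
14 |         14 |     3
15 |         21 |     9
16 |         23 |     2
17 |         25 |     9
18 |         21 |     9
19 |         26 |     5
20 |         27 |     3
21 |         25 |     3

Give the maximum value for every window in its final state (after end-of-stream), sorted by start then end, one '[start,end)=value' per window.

[0,6)=3 [8,33)=9

i=0 t=0 v=3: → [0,6); WM=-1
i=1 t=8 v=5: → [8,14); WM=7
i=2 t=4 v=6: DROP (t<7-1); WM=7
i=3 t=10 v=1: → [8,16); WM=9
i=4 t=3 v=3: DROP (t<9-1); WM=9
i=5 t=4 v=4: DROP (t<9-1); WM=9
i=6 t=5 v=4: DROP (t<9-1); WM=9
i=7 t=12 v=9: → [8,18); WM=11
i=8 t=11 v=2: → [8,18); WM=11
i=9 t=14 v=6: → [8,20); WM=13
i=10 t=16 v=5: → [8,22); WM=15
i=11 t=19 v=5: → [8,25); WM=18
i=12 t=2 v=4: DROP (t<18-1); WM=18
i=13 t=20 v=9: → [8,26); WM=19
i=14 t=14 v=3: DROP (t<19-1); WM=19
i=15 t=21 v=9: → [8,27); WM=20
i=16 t=23 v=2: → [8,29); WM=22
i=17 t=25 v=9: → [8,31); WM=24
i=18 t=21 v=9: DROP (t<24-1); WM=24
i=19 t=26 v=5: → [8,32); WM=25
i=20 t=27 v=3: → [8,33); WM=26
i=21 t=25 v=3: → [8,33); WM=26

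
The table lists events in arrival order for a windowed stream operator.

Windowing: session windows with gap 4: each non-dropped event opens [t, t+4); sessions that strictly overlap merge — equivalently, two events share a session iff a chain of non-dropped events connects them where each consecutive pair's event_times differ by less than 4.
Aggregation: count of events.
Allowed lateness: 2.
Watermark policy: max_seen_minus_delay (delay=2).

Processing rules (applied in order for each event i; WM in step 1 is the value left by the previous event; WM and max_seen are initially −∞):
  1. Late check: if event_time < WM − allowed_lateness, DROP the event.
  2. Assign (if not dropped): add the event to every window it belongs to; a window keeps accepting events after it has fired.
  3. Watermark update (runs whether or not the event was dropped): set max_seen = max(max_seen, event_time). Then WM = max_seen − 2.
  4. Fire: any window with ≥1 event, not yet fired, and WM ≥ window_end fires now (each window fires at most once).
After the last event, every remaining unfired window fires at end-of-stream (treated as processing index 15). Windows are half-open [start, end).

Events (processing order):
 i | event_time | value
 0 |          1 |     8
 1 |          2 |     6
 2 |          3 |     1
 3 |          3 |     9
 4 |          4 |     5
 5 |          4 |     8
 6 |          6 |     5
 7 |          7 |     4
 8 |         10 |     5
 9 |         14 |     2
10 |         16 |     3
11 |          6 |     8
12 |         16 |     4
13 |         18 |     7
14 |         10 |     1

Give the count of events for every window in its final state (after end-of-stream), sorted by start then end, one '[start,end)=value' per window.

i=0 t=1 v=8: → [1,5); WM=-1
i=1 t=2 v=6: → [1,6); WM=0
i=2 t=3 v=1: → [1,7); WM=1
i=3 t=3 v=9: → [1,7); WM=1
i=4 t=4 v=5: → [1,8); WM=2
i=5 t=4 v=8: → [1,8); WM=2
i=6 t=6 v=5: → [1,10); WM=4
i=7 t=7 v=4: → [1,11); WM=5
i=8 t=10 v=5: → [1,14); WM=8
i=9 t=14 v=2: → [14,18); WM=12
i=10 t=16 v=3: → [14,20); WM=14
i=11 t=6 v=8: DROP (t<14-2); WM=14
i=12 t=16 v=4: → [14,20); WM=14
i=13 t=18 v=7: → [14,22); WM=16
i=14 t=10 v=1: DROP (t<16-2); WM=16

[1,14)=9 [14,22)=4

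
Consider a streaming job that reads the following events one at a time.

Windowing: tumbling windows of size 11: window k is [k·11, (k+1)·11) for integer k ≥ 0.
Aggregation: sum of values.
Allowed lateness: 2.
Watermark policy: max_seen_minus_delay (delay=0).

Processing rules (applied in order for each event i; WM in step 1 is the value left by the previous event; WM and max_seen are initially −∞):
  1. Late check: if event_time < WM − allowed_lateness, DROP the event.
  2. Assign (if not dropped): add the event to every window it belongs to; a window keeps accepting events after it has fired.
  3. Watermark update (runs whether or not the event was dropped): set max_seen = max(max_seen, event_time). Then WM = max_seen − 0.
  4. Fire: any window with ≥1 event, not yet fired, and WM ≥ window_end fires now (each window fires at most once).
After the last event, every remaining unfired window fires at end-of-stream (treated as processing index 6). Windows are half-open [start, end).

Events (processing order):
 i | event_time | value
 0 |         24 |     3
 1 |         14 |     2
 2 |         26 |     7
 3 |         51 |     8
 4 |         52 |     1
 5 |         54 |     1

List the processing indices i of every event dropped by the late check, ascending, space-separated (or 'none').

i=0 t=24 v=3: → [22,33); WM=24
i=1 t=14 v=2: DROP (t<24-2); WM=24
i=2 t=26 v=7: → [22,33); WM=26
i=3 t=51 v=8: → [44,55); WM=51; [22,33) fires=10
i=4 t=52 v=1: → [44,55); WM=52
i=5 t=54 v=1: → [44,55); WM=54

1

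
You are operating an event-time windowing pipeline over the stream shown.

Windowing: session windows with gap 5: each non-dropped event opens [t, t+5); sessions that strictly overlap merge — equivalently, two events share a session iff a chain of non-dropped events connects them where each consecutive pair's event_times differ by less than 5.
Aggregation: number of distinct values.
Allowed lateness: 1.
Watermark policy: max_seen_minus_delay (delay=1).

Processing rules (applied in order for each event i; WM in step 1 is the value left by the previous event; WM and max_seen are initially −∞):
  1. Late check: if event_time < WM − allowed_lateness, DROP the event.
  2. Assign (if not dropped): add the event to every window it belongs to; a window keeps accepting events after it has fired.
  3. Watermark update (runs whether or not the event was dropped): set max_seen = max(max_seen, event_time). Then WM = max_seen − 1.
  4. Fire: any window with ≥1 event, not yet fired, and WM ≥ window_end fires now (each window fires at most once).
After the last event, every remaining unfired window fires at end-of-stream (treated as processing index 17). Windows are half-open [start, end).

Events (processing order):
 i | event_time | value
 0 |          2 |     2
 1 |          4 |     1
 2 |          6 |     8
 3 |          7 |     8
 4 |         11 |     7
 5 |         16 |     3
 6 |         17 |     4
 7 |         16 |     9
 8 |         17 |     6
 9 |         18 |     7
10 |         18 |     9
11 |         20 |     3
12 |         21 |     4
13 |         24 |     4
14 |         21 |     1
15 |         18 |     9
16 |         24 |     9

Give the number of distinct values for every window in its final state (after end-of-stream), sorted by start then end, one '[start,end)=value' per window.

[2,16)=4 [16,29)=5

i=0 t=2 v=2: → [2,7); WM=1
i=1 t=4 v=1: → [2,9); WM=3
i=2 t=6 v=8: → [2,11); WM=5
i=3 t=7 v=8: → [2,12); WM=6
i=4 t=11 v=7: → [2,16); WM=10
i=5 t=16 v=3: → [16,21); WM=15
i=6 t=17 v=4: → [16,22); WM=16
i=7 t=16 v=9: → [16,22); WM=16
i=8 t=17 v=6: → [16,22); WM=16
i=9 t=18 v=7: → [16,23); WM=17
i=10 t=18 v=9: → [16,23); WM=17
i=11 t=20 v=3: → [16,25); WM=19
i=12 t=21 v=4: → [16,26); WM=20
i=13 t=24 v=4: → [16,29); WM=23
i=14 t=21 v=1: DROP (t<23-1); WM=23
i=15 t=18 v=9: DROP (t<23-1); WM=23
i=16 t=24 v=9: → [16,29); WM=23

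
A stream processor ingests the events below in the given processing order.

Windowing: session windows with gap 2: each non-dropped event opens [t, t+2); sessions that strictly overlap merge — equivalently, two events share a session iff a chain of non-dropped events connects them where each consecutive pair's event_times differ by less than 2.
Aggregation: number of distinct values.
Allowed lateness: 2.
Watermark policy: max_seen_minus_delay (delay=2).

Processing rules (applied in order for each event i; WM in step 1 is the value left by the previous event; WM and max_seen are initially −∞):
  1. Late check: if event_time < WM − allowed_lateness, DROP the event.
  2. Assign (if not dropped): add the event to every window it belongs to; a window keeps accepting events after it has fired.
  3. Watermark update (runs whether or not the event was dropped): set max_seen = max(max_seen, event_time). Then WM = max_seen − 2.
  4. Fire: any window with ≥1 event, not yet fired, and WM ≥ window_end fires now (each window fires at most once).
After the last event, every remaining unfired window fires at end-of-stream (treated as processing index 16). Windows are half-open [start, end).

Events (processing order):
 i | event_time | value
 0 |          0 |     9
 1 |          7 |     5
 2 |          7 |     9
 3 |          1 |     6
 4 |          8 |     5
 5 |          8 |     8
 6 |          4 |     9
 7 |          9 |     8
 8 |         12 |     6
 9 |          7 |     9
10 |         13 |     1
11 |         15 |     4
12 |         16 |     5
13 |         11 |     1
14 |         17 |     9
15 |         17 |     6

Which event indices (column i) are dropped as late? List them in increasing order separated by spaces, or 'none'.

i=0 t=0 v=9: → [0,2); WM=-2
i=1 t=7 v=5: → [7,9); WM=5
i=2 t=7 v=9: → [7,9); WM=5
i=3 t=1 v=6: DROP (t<5-2); WM=5
i=4 t=8 v=5: → [7,10); WM=6
i=5 t=8 v=8: → [7,10); WM=6
i=6 t=4 v=9: → [4,6); WM=6
i=7 t=9 v=8: → [7,11); WM=7
i=8 t=12 v=6: → [12,14); WM=10
i=9 t=7 v=9: DROP (t<10-2); WM=10
i=10 t=13 v=1: → [12,15); WM=11
i=11 t=15 v=4: → [15,17); WM=13
i=12 t=16 v=5: → [15,18); WM=14
i=13 t=11 v=1: DROP (t<14-2); WM=14
i=14 t=17 v=9: → [15,19); WM=15
i=15 t=17 v=6: → [15,19); WM=15

3 9 13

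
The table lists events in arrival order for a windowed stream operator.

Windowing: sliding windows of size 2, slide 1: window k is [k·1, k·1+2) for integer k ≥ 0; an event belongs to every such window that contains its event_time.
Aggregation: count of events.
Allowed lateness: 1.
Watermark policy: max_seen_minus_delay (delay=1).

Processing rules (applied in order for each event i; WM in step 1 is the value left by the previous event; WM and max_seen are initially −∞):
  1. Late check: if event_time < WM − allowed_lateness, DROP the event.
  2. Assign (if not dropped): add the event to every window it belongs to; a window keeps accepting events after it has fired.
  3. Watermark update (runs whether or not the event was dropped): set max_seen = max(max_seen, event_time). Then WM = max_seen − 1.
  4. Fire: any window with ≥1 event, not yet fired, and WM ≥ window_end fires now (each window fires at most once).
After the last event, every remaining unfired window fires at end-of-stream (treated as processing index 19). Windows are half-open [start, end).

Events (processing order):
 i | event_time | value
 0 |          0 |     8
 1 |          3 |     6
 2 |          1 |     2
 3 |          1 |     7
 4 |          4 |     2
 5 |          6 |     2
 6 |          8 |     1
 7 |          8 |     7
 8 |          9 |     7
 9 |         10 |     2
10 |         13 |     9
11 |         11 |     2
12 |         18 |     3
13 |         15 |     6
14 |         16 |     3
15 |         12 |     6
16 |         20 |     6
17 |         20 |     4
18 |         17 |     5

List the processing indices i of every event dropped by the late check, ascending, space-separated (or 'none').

13 15 18

i=0 t=0 v=8: → [0,2); WM=-1
i=1 t=3 v=6: → [3,5),[2,4); WM=2; [0,2) fires=1
i=2 t=1 v=2: → [1,3),[0,2); WM=2
i=3 t=1 v=7: → [1,3),[0,2); WM=2
i=4 t=4 v=2: → [4,6),[3,5); WM=3; [1,3) fires=2
i=5 t=6 v=2: → [6,8),[5,7); WM=5; [2,4) fires=1 [3,5) fires=2
i=6 t=8 v=1: → [8,10),[7,9); WM=7; [4,6) fires=1 [5,7) fires=1
i=7 t=8 v=7: → [8,10),[7,9); WM=7
i=8 t=9 v=7: → [9,11),[8,10); WM=8; [6,8) fires=1
i=9 t=10 v=2: → [10,12),[9,11); WM=9; [7,9) fires=2
i=10 t=13 v=9: → [13,15),[12,14); WM=12; [8,10) fires=3 [9,11) fires=2 [10,12) fires=1
i=11 t=11 v=2: → [11,13),[10,12); WM=12
i=12 t=18 v=3: → [18,20),[17,19); WM=17; [11,13) fires=1 [12,14) fires=1 [13,15) fires=1
i=13 t=15 v=6: DROP (t<17-1); WM=17
i=14 t=16 v=3: → [16,18),[15,17); WM=17; [15,17) fires=1
i=15 t=12 v=6: DROP (t<17-1); WM=17
i=16 t=20 v=6: → [20,22),[19,21); WM=19; [16,18) fires=1 [17,19) fires=1
i=17 t=20 v=4: → [20,22),[19,21); WM=19
i=18 t=17 v=5: DROP (t<19-1); WM=19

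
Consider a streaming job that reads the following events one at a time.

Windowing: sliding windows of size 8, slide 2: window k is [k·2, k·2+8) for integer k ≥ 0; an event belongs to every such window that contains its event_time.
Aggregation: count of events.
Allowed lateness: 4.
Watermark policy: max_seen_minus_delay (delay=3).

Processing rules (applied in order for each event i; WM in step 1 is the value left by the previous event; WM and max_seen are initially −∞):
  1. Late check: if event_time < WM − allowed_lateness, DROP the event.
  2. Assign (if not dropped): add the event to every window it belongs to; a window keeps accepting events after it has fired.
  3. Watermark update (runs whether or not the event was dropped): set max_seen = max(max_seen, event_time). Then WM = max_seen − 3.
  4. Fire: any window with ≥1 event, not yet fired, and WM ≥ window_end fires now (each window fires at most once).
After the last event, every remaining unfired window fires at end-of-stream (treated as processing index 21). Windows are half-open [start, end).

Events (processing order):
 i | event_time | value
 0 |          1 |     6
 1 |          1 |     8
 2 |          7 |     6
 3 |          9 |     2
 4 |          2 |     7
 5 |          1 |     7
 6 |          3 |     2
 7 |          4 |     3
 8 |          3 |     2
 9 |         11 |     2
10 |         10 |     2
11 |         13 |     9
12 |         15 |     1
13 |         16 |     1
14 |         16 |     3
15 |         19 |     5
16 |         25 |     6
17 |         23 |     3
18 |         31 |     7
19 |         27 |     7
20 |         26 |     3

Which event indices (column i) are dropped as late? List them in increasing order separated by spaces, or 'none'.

i=0 t=1 v=6: → [0,8); WM=-2
i=1 t=1 v=8: → [0,8); WM=-2
i=2 t=7 v=6: → [6,14),[4,12),[2,10),[0,8); WM=4
i=3 t=9 v=2: → [8,16),[6,14),[4,12),[2,10); WM=6
i=4 t=2 v=7: → [2,10),[0,8); WM=6
i=5 t=1 v=7: DROP (t<6-4); WM=6
i=6 t=3 v=2: → [2,10),[0,8); WM=6
i=7 t=4 v=3: → [4,12),[2,10),[0,8); WM=6
i=8 t=3 v=2: → [2,10),[0,8); WM=6
i=9 t=11 v=2: → [10,18),[8,16),[6,14),[4,12); WM=8; [0,8) fires=7
i=10 t=10 v=2: → [10,18),[8,16),[6,14),[4,12); WM=8
i=11 t=13 v=9: → [12,20),[10,18),[8,16),[6,14); WM=10; [2,10) fires=6
i=12 t=15 v=1: → [14,22),[12,20),[10,18),[8,16); WM=12; [4,12) fires=5
i=13 t=16 v=1: → [16,24),[14,22),[12,20),[10,18); WM=13
i=14 t=16 v=3: → [16,24),[14,22),[12,20),[10,18); WM=13
i=15 t=19 v=5: → [18,26),[16,24),[14,22),[12,20); WM=16; [6,14) fires=5 [8,16) fires=5
i=16 t=25 v=6: → [24,32),[22,30),[20,28),[18,26); WM=22; [10,18) fires=6 [12,20) fires=5 [14,22) fires=4
i=17 t=23 v=3: → [22,30),[20,28),[18,26),[16,24); WM=22
i=18 t=31 v=7: → [30,38),[28,36),[26,34),[24,32); WM=28; [16,24) fires=4 [18,26) fires=3 [20,28) fires=2
i=19 t=27 v=7: → [26,34),[24,32),[22,30),[20,28); WM=28
i=20 t=26 v=3: → [26,34),[24,32),[22,30),[20,28); WM=28

5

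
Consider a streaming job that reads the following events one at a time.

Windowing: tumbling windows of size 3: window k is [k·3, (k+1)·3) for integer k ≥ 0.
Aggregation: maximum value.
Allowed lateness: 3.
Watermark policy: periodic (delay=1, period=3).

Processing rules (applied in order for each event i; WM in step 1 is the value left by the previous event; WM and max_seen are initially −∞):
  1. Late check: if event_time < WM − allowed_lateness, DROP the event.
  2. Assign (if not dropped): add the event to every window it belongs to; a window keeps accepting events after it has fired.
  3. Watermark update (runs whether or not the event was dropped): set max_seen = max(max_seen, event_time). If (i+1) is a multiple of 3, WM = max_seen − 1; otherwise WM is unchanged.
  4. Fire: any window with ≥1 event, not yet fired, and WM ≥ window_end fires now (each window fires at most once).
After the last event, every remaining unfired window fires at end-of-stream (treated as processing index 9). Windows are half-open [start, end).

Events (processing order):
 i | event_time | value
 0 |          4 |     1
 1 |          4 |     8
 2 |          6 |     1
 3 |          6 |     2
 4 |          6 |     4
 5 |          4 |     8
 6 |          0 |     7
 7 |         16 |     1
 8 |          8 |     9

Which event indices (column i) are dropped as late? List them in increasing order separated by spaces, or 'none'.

i=0 t=4 v=1: → [3,6); WM=−∞
i=1 t=4 v=8: → [3,6); WM=−∞
i=2 t=6 v=1: → [6,9); WM=5
i=3 t=6 v=2: → [6,9); WM=5
i=4 t=6 v=4: → [6,9); WM=5
i=5 t=4 v=8: → [3,6); WM=5
i=6 t=0 v=7: DROP (t<5-3); WM=5
i=7 t=16 v=1: → [15,18); WM=5
i=8 t=8 v=9: → [6,9); WM=15; [3,6) fires=8 [6,9) fires=9

6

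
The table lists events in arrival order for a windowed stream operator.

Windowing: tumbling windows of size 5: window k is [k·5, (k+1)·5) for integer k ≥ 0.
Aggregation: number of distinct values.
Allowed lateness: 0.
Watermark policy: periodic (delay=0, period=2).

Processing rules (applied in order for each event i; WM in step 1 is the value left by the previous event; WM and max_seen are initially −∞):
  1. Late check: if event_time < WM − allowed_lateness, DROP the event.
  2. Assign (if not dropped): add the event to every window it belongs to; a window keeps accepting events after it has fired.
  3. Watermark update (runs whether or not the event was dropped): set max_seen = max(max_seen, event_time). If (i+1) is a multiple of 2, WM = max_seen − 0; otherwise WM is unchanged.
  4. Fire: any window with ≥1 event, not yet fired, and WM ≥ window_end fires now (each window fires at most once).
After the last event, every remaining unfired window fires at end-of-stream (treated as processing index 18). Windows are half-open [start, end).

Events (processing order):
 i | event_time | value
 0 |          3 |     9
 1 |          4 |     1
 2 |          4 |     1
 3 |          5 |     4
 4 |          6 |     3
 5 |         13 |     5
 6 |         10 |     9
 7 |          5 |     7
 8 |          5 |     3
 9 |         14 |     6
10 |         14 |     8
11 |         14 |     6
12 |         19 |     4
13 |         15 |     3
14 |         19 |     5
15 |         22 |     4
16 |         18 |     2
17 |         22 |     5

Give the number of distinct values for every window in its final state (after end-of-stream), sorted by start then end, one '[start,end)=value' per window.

[0,5)=2 [5,10)=2 [10,15)=3 [15,20)=3 [20,25)=2

i=0 t=3 v=9: → [0,5); WM=−∞
i=1 t=4 v=1: → [0,5); WM=4
i=2 t=4 v=1: → [0,5); WM=4
i=3 t=5 v=4: → [5,10); WM=5; [0,5) fires=2
i=4 t=6 v=3: → [5,10); WM=5
i=5 t=13 v=5: → [10,15); WM=13; [5,10) fires=2
i=6 t=10 v=9: DROP (t<13-0); WM=13
i=7 t=5 v=7: DROP (t<13-0); WM=13
i=8 t=5 v=3: DROP (t<13-0); WM=13
i=9 t=14 v=6: → [10,15); WM=14
i=10 t=14 v=8: → [10,15); WM=14
i=11 t=14 v=6: → [10,15); WM=14
i=12 t=19 v=4: → [15,20); WM=14
i=13 t=15 v=3: → [15,20); WM=19; [10,15) fires=3
i=14 t=19 v=5: → [15,20); WM=19
i=15 t=22 v=4: → [20,25); WM=22; [15,20) fires=3
i=16 t=18 v=2: DROP (t<22-0); WM=22
i=17 t=22 v=5: → [20,25); WM=22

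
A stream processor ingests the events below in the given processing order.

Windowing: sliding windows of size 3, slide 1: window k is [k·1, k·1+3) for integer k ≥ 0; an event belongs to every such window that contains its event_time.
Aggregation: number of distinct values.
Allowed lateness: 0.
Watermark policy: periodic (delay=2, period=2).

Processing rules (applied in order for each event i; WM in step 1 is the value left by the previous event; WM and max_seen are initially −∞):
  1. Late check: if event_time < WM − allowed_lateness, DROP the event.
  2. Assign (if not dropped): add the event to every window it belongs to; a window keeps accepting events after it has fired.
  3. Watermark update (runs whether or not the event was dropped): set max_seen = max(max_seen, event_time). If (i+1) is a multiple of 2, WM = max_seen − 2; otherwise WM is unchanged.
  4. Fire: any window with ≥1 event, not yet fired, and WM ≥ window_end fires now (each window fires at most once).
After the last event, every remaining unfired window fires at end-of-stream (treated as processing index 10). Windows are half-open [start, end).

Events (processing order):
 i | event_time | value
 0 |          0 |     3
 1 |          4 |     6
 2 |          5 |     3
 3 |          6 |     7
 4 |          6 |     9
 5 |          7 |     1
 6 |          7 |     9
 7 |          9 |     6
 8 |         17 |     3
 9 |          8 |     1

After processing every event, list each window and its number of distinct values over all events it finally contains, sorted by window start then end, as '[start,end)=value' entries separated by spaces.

[0,3)=1 [2,5)=1 [3,6)=2 [4,7)=4 [5,8)=4 [6,9)=3 [7,10)=3 [8,11)=2 [9,12)=1 [15,18)=1 [16,19)=1 [17,20)=1

i=0 t=0 v=3: → [0,3); WM=−∞
i=1 t=4 v=6: → [4,7),[3,6),[2,5); WM=2
i=2 t=5 v=3: → [5,8),[4,7),[3,6); WM=2
i=3 t=6 v=7: → [6,9),[5,8),[4,7); WM=4; [0,3) fires=1
i=4 t=6 v=9: → [6,9),[5,8),[4,7); WM=4
i=5 t=7 v=1: → [7,10),[6,9),[5,8); WM=5; [2,5) fires=1
i=6 t=7 v=9: → [7,10),[6,9),[5,8); WM=5
i=7 t=9 v=6: → [9,12),[8,11),[7,10); WM=7; [3,6) fires=2 [4,7) fires=4
i=8 t=17 v=3: → [17,20),[16,19),[15,18); WM=7
i=9 t=8 v=1: → [8,11),[7,10),[6,9); WM=15; [5,8) fires=4 [6,9) fires=3 [7,10) fires=3 [8,11) fires=2 [9,12) fires=1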